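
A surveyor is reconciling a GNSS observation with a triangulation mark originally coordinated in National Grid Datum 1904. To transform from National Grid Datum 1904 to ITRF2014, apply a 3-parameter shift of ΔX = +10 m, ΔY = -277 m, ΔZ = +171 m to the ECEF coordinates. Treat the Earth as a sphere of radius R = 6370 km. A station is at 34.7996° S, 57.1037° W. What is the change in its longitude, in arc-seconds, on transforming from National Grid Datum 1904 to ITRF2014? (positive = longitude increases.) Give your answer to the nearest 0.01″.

Δλ = -5.60″

sin φ = -0.570708, cos φ = 0.821153, sin λ = -0.839655, cos λ = 0.543120.
East component: ΔE = −sin λ·ΔX + cos λ·ΔY = −(-0.839655)(10) + (0.543120)(-277) = -142.05 m.
1° of latitude spans πR/180 = 111177 m; at latitude φ, 1° of longitude spans that × cos φ = 91293.7 m, so Δλ = -142.05 / 91293.7 × 3600 = -5.601″.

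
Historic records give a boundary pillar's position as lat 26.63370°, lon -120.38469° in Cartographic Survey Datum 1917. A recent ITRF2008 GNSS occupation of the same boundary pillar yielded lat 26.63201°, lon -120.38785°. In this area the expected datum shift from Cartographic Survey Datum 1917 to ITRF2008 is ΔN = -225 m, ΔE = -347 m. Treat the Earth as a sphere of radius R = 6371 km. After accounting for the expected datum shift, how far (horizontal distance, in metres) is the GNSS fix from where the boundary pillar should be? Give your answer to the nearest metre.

50 m

Observed coordinate differences: Δφ = -0.00169°, Δλ = -0.00316°.
Converting to metres (1° lat = 111195 m, cos φ = 0.893891): observed ΔN = -187.9 m, observed ΔE = -314.1 m.
Subtracting the expected shift leaves a residual of -187.9 − (-225) = 37.1 m north and -314.1 − (-347) = 32.9 m east.
Residual distance = √(37.1² + 32.9²) = 49.6 m.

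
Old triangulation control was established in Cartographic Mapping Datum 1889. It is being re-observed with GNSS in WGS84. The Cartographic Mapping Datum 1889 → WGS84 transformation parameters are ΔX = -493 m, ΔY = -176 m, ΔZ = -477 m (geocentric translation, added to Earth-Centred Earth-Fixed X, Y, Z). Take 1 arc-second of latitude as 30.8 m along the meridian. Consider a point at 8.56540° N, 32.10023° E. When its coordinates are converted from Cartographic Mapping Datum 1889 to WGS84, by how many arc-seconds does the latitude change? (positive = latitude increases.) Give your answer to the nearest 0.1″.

sin φ = 0.148938, cos φ = 0.988847, sin λ = 0.531402, cos λ = 0.847120.
North component: ΔN = −sin φ cos λ·ΔX − sin φ sin λ·ΔY + cos φ·ΔZ = −(0.148938)(0.847120)(-493) − (0.148938)(0.531402)(-176) + (0.988847)(-477) = -395.55 m.
1° of latitude spans 3600 × 30.80 = 110880 m, so Δφ = -395.55 / 110880 × 3600 = -12.842″.

Δφ = -12.8″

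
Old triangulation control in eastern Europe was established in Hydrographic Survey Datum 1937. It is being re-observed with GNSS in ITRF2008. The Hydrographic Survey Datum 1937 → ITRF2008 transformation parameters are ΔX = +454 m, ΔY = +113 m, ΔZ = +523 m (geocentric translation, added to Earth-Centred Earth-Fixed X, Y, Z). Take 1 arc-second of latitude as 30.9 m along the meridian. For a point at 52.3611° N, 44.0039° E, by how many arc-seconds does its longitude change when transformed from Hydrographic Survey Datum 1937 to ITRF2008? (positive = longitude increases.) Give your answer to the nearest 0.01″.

Δλ = -12.41″

sin φ = 0.791875, cos φ = 0.610683, sin λ = 0.694707, cos λ = 0.719293.
East component: ΔE = −sin λ·ΔX + cos λ·ΔY = −(0.694707)(454) + (0.719293)(113) = -234.12 m.
1° of latitude spans 3600 × 30.90 = 111240 m; at latitude φ, 1° of longitude spans that × cos φ = 67932.4 m, so Δλ = -234.12 / 67932.4 × 3600 = -12.407″.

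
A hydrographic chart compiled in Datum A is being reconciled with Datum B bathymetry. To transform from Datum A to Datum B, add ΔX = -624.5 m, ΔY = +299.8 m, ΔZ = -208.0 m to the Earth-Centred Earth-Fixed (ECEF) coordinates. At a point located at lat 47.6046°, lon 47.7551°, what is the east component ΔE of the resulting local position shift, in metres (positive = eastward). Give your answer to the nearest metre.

ΔE = 664 m

At φ = 47.6046°, λ = 47.7551°: sin φ = 0.738509, cos φ = 0.674243, sin λ = 0.740278, cos λ = 0.672301.
ΔE = −sin λ·ΔX + cos λ·ΔY = −(0.740278)·(-624.5) + (0.672301)·(299.8) = 663.86 m.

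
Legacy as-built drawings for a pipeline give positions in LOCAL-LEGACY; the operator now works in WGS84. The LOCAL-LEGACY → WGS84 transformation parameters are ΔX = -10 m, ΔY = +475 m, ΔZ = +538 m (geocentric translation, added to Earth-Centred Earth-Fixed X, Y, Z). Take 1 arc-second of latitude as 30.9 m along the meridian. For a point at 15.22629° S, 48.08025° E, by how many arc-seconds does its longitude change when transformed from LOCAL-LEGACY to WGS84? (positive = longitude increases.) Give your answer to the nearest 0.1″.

Δλ = 10.9″

sin φ = -0.262632, cos φ = 0.964896, sin λ = 0.744081, cos λ = 0.668089.
East component: ΔE = −sin λ·ΔX + cos λ·ΔY = −(0.744081)(-10) + (0.668089)(475) = 324.78 m.
1° of latitude spans 3600 × 30.90 = 111240 m; at latitude φ, 1° of longitude spans that × cos φ = 107335.0 m, so Δλ = 324.78 / 107335.0 × 3600 = 10.893″.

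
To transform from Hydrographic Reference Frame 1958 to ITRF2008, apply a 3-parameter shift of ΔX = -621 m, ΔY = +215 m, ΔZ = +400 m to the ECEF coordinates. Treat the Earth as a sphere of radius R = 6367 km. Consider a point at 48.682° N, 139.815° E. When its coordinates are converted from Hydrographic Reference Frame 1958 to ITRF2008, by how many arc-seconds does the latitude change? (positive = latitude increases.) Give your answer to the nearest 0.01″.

Δφ = -6.36″

sin φ = 0.751057, cos φ = 0.660238, sin λ = 0.645258, cos λ = -0.763965.
North component: ΔN = −sin φ cos λ·ΔX − sin φ sin λ·ΔY + cos φ·ΔZ = −(0.751057)(-0.763965)(-621) − (0.751057)(0.645258)(215) + (0.660238)(400) = -196.42 m.
1° of latitude spans πR/180 = 111125 m, so Δφ = -196.42 / 111125 × 3600 = -6.363″.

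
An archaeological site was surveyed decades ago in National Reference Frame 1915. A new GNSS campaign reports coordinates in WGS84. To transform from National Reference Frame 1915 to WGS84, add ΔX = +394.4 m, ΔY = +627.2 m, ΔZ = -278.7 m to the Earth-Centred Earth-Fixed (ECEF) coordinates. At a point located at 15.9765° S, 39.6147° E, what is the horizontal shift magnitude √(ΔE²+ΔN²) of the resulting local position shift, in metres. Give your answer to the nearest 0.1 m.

243.3 m

At φ = -15.9765°, λ = 39.6147°: sin φ = -0.275243, cos φ = 0.961375, sin λ = 0.637622, cos λ = 0.770350.
ΔE = −sin λ·ΔX + cos λ·ΔY = −(0.637622)·(394.4) + (0.770350)·(627.2) = 231.69 m.
ΔN = −sin φ cos λ·ΔX − sin φ sin λ·ΔY + cos φ·ΔZ = −(-0.275243)(0.770350)(394.4) − (-0.275243)(0.637622)(627.2) + (0.961375)(-278.7) = -74.23 m.
Horizontal magnitude = √(ΔE² + ΔN²) = √(231.69² + (-74.23)²) = 243.29 m.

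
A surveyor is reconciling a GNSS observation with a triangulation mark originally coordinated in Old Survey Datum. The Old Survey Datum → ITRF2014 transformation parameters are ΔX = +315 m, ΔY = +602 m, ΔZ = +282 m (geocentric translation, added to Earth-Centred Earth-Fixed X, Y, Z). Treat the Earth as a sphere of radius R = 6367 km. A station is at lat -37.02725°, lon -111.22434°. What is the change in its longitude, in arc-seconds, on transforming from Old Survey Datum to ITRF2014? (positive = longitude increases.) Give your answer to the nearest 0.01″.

sin φ = -0.602195, cos φ = 0.798349, sin λ = -0.932170, cos λ = -0.362021.
East component: ΔE = −sin λ·ΔX + cos λ·ΔY = −(-0.932170)(315) + (-0.362021)(602) = 75.70 m.
1° of latitude spans πR/180 = 111125 m; at latitude φ, 1° of longitude spans that × cos φ = 88716.6 m, so Δλ = 75.70 / 88716.6 × 3600 = 3.072″.

Δλ = 3.07″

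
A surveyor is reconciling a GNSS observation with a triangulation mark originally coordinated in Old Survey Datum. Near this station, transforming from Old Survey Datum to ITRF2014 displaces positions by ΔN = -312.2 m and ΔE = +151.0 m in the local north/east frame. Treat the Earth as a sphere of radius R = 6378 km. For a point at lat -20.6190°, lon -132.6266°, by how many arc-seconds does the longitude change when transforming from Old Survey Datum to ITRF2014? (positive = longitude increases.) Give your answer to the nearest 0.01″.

At latitude -20.6190°, cos φ = 0.935943.
One radian of longitude at latitude φ spans R cos φ, so Δλ = ΔE / (R cos φ) = 151.0 / (6378000 × 0.935943) = 2.5295e-05 rad = 5.218″.

Δλ = 5.22″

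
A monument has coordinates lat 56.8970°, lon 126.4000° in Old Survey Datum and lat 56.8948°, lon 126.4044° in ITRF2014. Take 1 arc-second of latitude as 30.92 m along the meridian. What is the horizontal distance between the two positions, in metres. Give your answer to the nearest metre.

Δφ = 56.8948° − 56.8970° = -0.0022°; Δλ = 126.4044° − 126.4000° = +0.0044°.
1° of latitude = 3600 × 30.92 = 111312 m.
ΔN = Δφ × 111312 = -244.9 m; ΔE = Δλ × 111312 × cos(56.8970°) = +0.0044 × 111312 × 0.546146 = 267.5 m.
Distance = √(ΔE² + ΔN²) = √(267.5² + (-244.9)²) = 362.7 m.

363 m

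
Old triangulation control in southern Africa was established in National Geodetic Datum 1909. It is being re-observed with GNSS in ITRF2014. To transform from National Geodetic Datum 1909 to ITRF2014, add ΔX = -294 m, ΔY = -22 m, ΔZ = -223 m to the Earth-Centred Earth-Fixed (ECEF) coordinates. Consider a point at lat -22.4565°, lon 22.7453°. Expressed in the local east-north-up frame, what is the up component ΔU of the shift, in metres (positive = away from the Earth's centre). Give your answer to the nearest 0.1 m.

ΔU = -173.3 m

The local up (radial) axis is (cos φ cos λ, cos φ sin λ, sin φ), giving ΔU = -250.576 − 7.861 + 85.182 = -173.26 m.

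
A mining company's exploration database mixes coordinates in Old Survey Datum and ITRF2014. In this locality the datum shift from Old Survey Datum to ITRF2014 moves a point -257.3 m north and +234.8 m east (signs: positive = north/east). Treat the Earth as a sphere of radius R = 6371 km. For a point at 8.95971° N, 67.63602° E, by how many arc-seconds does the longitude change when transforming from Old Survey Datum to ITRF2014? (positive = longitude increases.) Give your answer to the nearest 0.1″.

At latitude 8.95971°, cos φ = 0.987798.
One radian of longitude at latitude φ spans R cos φ, so Δλ = ΔE / (R cos φ) = 234.8 / (6371000 × 0.987798) = 3.7310e-05 rad = 7.696″.

Δλ = 7.7″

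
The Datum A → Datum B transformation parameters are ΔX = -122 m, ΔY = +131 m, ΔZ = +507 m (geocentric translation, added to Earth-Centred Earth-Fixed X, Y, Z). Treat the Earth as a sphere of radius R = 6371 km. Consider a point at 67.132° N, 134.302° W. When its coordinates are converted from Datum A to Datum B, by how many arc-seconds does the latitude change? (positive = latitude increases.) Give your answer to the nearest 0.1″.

sin φ = 0.921403, cos φ = 0.388609, sin λ = -0.715668, cos λ = -0.698440.
North component: ΔN = −sin φ cos λ·ΔX − sin φ sin λ·ΔY + cos φ·ΔZ = −(0.921403)(-0.698440)(-122) − (0.921403)(-0.715668)(131) + (0.388609)(507) = 204.90 m.
1° of latitude spans πR/180 = 111195 m, so Δφ = 204.90 / 111195 × 3600 = 6.634″.

Δφ = 6.6″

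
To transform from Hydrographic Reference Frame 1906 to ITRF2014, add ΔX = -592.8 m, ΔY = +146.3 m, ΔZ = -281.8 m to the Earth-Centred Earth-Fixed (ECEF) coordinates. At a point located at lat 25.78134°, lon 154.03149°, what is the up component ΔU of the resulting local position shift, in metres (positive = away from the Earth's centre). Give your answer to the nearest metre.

ΔU = 415 m

At φ = 25.78134°, λ = 154.03149°: sin φ = 0.434938, cos φ = 0.900460, sin λ = 0.437877, cos λ = -0.899035.
ΔU = cos φ cos λ·ΔX + cos φ sin λ·ΔY + sin φ·ΔZ = (0.900460)(-0.899035)(-592.8) + (0.900460)(0.437877)(146.3) + (0.434938)(-281.8) = 415.02 m.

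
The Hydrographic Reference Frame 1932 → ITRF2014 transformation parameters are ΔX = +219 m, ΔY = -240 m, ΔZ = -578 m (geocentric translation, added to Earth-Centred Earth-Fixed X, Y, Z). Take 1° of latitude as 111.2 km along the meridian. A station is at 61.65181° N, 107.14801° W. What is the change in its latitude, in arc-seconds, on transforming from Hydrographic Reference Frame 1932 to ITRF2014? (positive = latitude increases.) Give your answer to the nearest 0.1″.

sin φ = 0.880078, cos φ = 0.474829, sin λ = -0.955546, cos λ = -0.294841.
North component: ΔN = −sin φ cos λ·ΔX − sin φ sin λ·ΔY + cos φ·ΔZ = −(0.880078)(-0.294841)(219) − (0.880078)(-0.955546)(-240) + (0.474829)(-578) = -419.45 m.
1° of latitude spans 111200 m, so Δφ = -419.45 / 111200 × 3600 = -13.579″.

Δφ = -13.6″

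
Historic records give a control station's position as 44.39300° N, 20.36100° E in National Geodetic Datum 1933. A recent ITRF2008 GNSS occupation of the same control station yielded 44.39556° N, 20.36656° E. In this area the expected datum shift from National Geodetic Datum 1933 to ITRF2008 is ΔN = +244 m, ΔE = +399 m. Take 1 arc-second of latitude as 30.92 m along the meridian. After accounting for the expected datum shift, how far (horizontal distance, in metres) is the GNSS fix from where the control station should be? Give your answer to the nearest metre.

Observed coordinate differences: Δφ = +0.00256°, Δλ = +0.00556°.
Converting to metres (1° lat = 111312 m, cos φ = 0.714558): observed ΔN = 285.0 m, observed ΔE = 442.2 m.
Subtracting the expected shift leaves a residual of 285.0 − (244) = 41.0 m north and 442.2 − (399) = 43.2 m east.
Residual distance = √(41.0² + 43.2²) = 59.6 m.

60 m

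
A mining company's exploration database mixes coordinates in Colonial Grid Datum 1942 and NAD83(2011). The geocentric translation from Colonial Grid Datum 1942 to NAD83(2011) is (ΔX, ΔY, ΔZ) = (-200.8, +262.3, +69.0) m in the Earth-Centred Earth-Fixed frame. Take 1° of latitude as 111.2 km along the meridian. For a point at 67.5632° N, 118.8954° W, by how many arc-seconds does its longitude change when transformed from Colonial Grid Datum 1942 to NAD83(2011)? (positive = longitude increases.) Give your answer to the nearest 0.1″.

sin φ = 0.924301, cos φ = 0.381664, sin λ = -0.875503, cos λ = -0.483212.
East component: ΔE = −sin λ·ΔX + cos λ·ΔY = −(-0.875503)(-200.8) + (-0.483212)(262.3) = -302.55 m.
1° of latitude spans 111200 m; at latitude φ, 1° of longitude spans that × cos φ = 42441.0 m, so Δλ = -302.55 / 42441.0 × 3600 = -25.663″.

Δλ = -25.7″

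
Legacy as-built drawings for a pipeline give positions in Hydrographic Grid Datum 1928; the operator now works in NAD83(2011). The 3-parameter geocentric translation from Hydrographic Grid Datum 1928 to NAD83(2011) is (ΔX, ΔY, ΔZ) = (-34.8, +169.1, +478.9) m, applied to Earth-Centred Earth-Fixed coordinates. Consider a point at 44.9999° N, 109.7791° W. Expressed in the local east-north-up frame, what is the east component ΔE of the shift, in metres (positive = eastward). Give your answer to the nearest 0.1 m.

At φ = 44.9999°, λ = -109.7791°: sin φ = 0.707106, cos φ = 0.707108, sin λ = -0.941004, cos λ = -0.338395.
ΔE = −sin λ·ΔX + cos λ·ΔY = −(-0.941004)·(-34.8) + (-0.338395)·(169.1) = -89.97 m.

ΔE = -90.0 m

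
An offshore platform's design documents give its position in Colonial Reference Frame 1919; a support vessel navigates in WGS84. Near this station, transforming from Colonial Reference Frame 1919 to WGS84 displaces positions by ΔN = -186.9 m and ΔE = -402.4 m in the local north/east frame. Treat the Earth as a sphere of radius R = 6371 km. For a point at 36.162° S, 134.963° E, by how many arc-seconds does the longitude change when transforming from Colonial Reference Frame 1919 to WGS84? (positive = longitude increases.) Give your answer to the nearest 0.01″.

At latitude -36.162°, cos φ = 0.807352.
One radian of longitude at latitude φ spans R cos φ, so Δλ = ΔE / (R cos φ) = -402.4 / (6371000 × 0.807352) = -7.8233e-05 rad = -16.137″.

Δλ = -16.14″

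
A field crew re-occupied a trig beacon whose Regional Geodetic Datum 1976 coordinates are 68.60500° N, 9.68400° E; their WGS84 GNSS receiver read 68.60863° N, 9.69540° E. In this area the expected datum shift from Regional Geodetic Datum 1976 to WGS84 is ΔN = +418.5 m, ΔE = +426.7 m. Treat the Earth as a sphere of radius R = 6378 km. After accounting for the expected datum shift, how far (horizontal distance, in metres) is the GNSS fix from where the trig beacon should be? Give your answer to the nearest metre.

Observed coordinate differences: Δφ = +0.00363°, Δλ = +0.01140°.
Converting to metres (1° lat = 111317 m, cos φ = 0.364796): observed ΔN = 404.1 m, observed ΔE = 462.9 m.
Subtracting the expected shift leaves a residual of 404.1 − (418.5) = -14.4 m north and 462.9 − (426.7) = 36.2 m east.
Residual distance = √((-14.4)² + 36.2²) = 39.0 m.

39 m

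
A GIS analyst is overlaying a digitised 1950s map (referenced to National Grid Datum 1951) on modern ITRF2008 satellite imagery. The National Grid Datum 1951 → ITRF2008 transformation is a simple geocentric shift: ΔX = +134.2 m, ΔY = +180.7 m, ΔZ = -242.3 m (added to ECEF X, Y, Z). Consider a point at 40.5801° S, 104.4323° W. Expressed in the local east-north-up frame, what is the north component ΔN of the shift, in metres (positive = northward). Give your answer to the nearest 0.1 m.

ΔN = -319.6 m

At φ = -40.5801°, λ = -104.4323°: sin φ = -0.650510, cos φ = 0.759497, sin λ = -0.968443, cos λ = -0.249236.
ΔN = −sin φ cos λ·ΔX − sin φ sin λ·ΔY + cos φ·ΔZ = −(-0.650510)(-0.249236)(134.2) − (-0.650510)(-0.968443)(180.7) + (0.759497)(-242.3) = -319.62 m.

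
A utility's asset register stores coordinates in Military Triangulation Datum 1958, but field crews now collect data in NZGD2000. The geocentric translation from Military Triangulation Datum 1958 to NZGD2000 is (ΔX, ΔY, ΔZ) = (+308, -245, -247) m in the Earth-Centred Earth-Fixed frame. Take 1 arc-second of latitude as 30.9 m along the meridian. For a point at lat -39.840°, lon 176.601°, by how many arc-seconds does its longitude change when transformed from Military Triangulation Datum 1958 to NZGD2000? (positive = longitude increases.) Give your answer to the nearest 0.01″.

sin φ = -0.640646, cos φ = 0.767836, sin λ = 0.059289, cos λ = -0.998241.
East component: ΔE = −sin λ·ΔX + cos λ·ΔY = −(0.059289)(308) + (-0.998241)(-245) = 226.31 m.
1° of latitude spans 3600 × 30.90 = 111240 m; at latitude φ, 1° of longitude spans that × cos φ = 85414.1 m, so Δλ = 226.31 / 85414.1 × 3600 = 9.538″.

Δλ = 9.54″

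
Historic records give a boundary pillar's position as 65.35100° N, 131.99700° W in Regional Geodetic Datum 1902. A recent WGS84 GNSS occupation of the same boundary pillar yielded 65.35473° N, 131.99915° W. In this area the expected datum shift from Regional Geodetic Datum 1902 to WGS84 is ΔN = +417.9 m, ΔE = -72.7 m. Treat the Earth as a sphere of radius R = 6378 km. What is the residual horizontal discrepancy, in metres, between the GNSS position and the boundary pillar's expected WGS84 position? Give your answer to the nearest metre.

Observed coordinate differences: Δφ = +0.00373°, Δλ = -0.00215°.
Converting to metres (1° lat = 111317 m, cos φ = 0.417058): observed ΔN = 415.2 m, observed ΔE = -99.8 m.
Subtracting the expected shift leaves a residual of 415.2 − (417.9) = -2.7 m north and -99.8 − (-72.7) = -27.1 m east.
Residual distance = √((-2.7)² + (-27.1)²) = 27.2 m.

27 m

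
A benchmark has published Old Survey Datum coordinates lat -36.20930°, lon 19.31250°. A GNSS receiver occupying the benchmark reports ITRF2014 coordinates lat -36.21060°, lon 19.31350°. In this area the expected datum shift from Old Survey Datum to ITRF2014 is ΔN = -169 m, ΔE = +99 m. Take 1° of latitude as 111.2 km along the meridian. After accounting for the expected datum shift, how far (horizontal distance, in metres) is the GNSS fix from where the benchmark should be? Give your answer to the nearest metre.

Observed coordinate differences: Δφ = -0.00130°, Δλ = +0.00100°.
Converting to metres (1° lat = 111200 m, cos φ = 0.806864): observed ΔN = -144.6 m, observed ΔE = 89.7 m.
Subtracting the expected shift leaves a residual of -144.6 − (-169) = 24.4 m north and 89.7 − (99) = -9.3 m east.
Residual distance = √(24.4² + (-9.3)²) = 26.1 m.

26 m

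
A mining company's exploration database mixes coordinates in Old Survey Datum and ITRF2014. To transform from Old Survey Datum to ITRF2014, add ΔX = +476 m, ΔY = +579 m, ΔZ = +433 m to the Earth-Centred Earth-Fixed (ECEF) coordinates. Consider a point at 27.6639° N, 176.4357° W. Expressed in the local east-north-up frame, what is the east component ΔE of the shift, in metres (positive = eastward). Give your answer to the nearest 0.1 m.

The local east axis at (φ, λ) is (−sin λ, cos λ, 0), so ΔE = −sin(-176.4357°)·476 + cos(-176.4357°)·579 = -548.29 m.

ΔE = -548.3 m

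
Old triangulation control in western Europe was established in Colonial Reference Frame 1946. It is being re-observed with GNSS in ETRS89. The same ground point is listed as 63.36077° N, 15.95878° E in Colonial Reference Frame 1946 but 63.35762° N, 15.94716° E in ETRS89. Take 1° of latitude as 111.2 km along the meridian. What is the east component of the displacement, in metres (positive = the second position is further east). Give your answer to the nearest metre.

Δφ = 63.35762° − 63.36077° = -0.00315°; Δλ = 15.94716° − 15.95878° = -0.01162°.
ΔN = Δφ × 111200 = -350.3 m; ΔE = Δλ × 111200 × cos(63.36077°) = -0.01162 × 111200 × 0.448371 = -579.4 m.

ΔE = -579 m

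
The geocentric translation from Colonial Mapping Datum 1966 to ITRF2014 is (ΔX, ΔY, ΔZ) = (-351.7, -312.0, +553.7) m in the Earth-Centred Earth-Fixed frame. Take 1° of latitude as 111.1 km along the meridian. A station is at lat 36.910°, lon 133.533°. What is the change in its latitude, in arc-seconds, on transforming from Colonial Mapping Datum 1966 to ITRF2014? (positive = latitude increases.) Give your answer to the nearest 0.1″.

Δφ = 14.0″

sin φ = 0.600560, cos φ = 0.799580, sin λ = 0.724978, cos λ = -0.688772.
North component: ΔN = −sin φ cos λ·ΔX − sin φ sin λ·ΔY + cos φ·ΔZ = −(0.600560)(-0.688772)(-351.7) − (0.600560)(0.724978)(-312.0) + (0.799580)(553.7) = 433.09 m.
1° of latitude spans 111100 m, so Δφ = 433.09 / 111100 × 3600 = 14.034″.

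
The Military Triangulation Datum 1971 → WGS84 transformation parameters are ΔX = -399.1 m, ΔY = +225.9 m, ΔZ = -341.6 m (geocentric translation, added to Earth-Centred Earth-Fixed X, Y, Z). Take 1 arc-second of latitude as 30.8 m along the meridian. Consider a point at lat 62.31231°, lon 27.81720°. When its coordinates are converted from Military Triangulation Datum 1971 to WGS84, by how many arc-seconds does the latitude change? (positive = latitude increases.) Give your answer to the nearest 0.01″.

sin φ = 0.885493, cos φ = 0.464652, sin λ = 0.466652, cos λ = 0.884441.
North component: ΔN = −sin φ cos λ·ΔX − sin φ sin λ·ΔY + cos φ·ΔZ = −(0.885493)(0.884441)(-399.1) − (0.885493)(0.466652)(225.9) + (0.464652)(-341.6) = 60.49 m.
1° of latitude spans 3600 × 30.80 = 110880 m, so Δφ = 60.49 / 110880 × 3600 = 1.964″.

Δφ = 1.96″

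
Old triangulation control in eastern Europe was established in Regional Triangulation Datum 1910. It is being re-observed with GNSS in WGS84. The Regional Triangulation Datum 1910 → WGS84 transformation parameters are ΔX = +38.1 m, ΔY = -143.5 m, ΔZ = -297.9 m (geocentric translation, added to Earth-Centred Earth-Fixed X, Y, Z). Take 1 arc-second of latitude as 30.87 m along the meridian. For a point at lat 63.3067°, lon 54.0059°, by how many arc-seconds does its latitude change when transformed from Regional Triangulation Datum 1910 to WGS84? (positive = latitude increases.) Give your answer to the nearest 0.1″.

sin φ = 0.893424, cos φ = 0.449215, sin λ = 0.809078, cos λ = 0.587702.
North component: ΔN = −sin φ cos λ·ΔX − sin φ sin λ·ΔY + cos φ·ΔZ = −(0.893424)(0.587702)(38.1) − (0.893424)(0.809078)(-143.5) + (0.449215)(-297.9) = -50.10 m.
1° of latitude spans 3600 × 30.87 = 111132 m, so Δφ = -50.10 / 111132 × 3600 = -1.623″.

Δφ = -1.6″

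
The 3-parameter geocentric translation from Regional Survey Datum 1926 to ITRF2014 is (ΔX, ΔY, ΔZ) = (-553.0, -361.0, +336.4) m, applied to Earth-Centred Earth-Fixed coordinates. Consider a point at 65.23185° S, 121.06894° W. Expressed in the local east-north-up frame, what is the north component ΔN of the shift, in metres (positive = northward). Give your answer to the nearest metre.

The local north axis is (−sin φ cos λ, −sin φ sin λ, cos φ), giving ΔN = 259.134 + 280.769 + 140.934 = 680.84 m.

ΔN = 681 m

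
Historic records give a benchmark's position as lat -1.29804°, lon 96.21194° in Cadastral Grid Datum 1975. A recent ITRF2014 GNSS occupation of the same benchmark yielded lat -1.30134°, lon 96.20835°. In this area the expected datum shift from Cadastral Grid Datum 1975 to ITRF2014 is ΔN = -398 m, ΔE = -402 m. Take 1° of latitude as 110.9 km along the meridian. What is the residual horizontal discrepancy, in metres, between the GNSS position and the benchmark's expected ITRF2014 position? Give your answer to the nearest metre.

32 m

Observed coordinate differences: Δφ = -0.00330°, Δλ = -0.00359°.
Converting to metres (1° lat = 110900 m, cos φ = 0.999743): observed ΔN = -366.0 m, observed ΔE = -398.0 m.
Subtracting the expected shift leaves a residual of -366.0 − (-398) = 32.0 m north and -398.0 − (-402) = 4.0 m east.
Residual distance = √(32.0² + 4.0²) = 32.3 m.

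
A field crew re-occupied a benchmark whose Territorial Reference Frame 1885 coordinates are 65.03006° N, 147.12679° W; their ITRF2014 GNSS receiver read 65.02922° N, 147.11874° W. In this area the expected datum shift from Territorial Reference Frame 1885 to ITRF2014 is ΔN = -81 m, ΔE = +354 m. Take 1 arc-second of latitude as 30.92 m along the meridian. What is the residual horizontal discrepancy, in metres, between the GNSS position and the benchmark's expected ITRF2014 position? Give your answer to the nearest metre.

27 m

Observed coordinate differences: Δφ = -0.00084°, Δλ = +0.00805°.
Converting to metres (1° lat = 111312 m, cos φ = 0.422143): observed ΔN = -93.5 m, observed ΔE = 378.3 m.
Subtracting the expected shift leaves a residual of -93.5 − (-81) = -12.5 m north and 378.3 − (354) = 24.3 m east.
Residual distance = √((-12.5)² + 24.3²) = 27.3 m.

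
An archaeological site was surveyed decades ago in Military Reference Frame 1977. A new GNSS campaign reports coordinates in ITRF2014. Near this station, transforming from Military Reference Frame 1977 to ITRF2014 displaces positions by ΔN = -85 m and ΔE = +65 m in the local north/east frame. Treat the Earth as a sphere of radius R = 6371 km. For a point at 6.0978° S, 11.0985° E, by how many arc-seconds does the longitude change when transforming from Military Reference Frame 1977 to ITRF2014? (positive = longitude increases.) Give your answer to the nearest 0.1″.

At latitude -6.0978°, cos φ = 0.994342.
One radian of longitude at latitude φ spans R cos φ, so Δλ = ΔE / (R cos φ) = 65.0 / (6371000 × 0.994342) = 1.0261e-05 rad = 2.116″.

Δλ = 2.1″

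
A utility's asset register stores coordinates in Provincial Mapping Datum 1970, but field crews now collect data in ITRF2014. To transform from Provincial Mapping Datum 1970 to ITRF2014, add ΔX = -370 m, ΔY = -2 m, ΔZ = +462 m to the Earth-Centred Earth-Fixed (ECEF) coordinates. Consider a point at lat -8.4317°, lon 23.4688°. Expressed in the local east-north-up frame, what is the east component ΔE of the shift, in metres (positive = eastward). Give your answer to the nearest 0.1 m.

ΔE = 145.5 m

At φ = -8.4317°, λ = 23.4688°: sin φ = -0.146630, cos φ = 0.989191, sin λ = 0.398250, cos λ = 0.917277.
ΔE = −sin λ·ΔX + cos λ·ΔY = −(0.398250)·(-370) + (0.917277)·(-2) = 145.52 m.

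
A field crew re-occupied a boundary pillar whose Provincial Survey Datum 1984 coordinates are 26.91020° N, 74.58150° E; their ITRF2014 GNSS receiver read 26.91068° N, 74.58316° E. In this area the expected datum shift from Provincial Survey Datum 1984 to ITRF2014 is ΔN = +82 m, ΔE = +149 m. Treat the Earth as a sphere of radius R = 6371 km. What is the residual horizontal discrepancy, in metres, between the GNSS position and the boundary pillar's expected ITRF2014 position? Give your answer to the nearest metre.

Observed coordinate differences: Δφ = +0.00048°, Δλ = +0.00166°.
Converting to metres (1° lat = 111195 m, cos φ = 0.891717): observed ΔN = 53.4 m, observed ΔE = 164.6 m.
Subtracting the expected shift leaves a residual of 53.4 − (82) = -28.6 m north and 164.6 − (149) = 15.6 m east.
Residual distance = √((-28.6)² + 15.6²) = 32.6 m.

33 m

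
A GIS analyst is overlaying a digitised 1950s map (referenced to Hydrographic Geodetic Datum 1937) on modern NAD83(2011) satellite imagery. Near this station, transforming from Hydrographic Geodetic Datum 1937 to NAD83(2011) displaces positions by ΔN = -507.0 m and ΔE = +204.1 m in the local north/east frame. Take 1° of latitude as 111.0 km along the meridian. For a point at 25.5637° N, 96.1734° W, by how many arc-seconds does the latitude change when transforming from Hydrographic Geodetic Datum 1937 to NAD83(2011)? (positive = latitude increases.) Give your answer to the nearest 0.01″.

Δφ = -16.44″

1° of latitude = 111.0 km, so Δφ = -507.0 / 111000 = -0.0045676° = -16.443″.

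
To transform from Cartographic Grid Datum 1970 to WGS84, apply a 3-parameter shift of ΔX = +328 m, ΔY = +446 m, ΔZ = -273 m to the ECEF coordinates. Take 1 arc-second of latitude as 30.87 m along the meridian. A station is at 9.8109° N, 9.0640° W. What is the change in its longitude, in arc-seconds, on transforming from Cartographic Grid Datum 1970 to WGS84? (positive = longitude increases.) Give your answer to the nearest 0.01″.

sin φ = 0.170397, cos φ = 0.985375, sin λ = -0.157538, cos λ = 0.987513.
East component: ΔE = −sin λ·ΔX + cos λ·ΔY = −(-0.157538)(328) + (0.987513)(446) = 492.10 m.
1° of latitude spans 3600 × 30.87 = 111132 m; at latitude φ, 1° of longitude spans that × cos φ = 109506.8 m, so Δλ = 492.10 / 109506.8 × 3600 = 16.178″.

Δλ = 16.18″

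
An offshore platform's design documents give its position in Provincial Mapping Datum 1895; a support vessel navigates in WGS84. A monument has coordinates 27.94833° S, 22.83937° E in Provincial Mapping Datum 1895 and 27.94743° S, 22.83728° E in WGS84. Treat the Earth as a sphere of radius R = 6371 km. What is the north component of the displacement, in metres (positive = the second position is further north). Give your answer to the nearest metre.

Δφ = -27.94743° − -27.94833° = +0.00090°; Δλ = 22.83728° − 22.83937° = -0.00209°.
1° along a meridian = πR/180 = 111195 m.
ΔN = Δφ × 111195 = 100.1 m; ΔE = Δλ × 111195 × cos(-27.94833°) = -0.00209 × 111195 × 0.883371 = -205.3 m.

ΔN = 100 m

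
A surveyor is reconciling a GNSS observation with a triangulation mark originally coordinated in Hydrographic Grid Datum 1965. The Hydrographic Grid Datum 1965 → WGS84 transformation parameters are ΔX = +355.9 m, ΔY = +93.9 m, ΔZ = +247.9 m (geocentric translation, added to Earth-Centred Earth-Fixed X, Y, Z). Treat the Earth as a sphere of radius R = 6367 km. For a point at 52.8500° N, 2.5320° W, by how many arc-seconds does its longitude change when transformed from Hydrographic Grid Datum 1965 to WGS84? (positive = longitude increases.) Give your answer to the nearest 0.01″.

sin φ = 0.797057, cos φ = 0.603904, sin λ = -0.044177, cos λ = 0.999024.
East component: ΔE = −sin λ·ΔX + cos λ·ΔY = −(-0.044177)(355.9) + (0.999024)(93.9) = 109.53 m.
1° of latitude spans πR/180 = 111125 m; at latitude φ, 1° of longitude spans that × cos φ = 67108.9 m, so Δλ = 109.53 / 67108.9 × 3600 = 5.876″.

Δλ = 5.88″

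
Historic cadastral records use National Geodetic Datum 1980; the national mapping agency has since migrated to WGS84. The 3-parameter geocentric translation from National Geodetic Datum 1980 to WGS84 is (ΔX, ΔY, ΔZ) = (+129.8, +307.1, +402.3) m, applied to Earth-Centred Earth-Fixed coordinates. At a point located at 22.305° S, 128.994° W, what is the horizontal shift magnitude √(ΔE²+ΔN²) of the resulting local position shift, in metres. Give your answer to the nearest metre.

267 m

At φ = -22.305°, λ = -128.994°: sin φ = -0.379537, cos φ = 0.925177, sin λ = -0.777212, cos λ = -0.629239.
ΔE = −sin λ·ΔX + cos λ·ΔY = −(-0.777212)·(129.8) + (-0.629239)·(307.1) = -92.36 m.
ΔN = −sin φ cos λ·ΔX − sin φ sin λ·ΔY + cos φ·ΔZ = −(-0.379537)(-0.629239)(129.8) − (-0.379537)(-0.777212)(307.1) + (0.925177)(402.3) = 250.61 m.
Horizontal magnitude = √(ΔE² + ΔN²) = √((-92.36)² + 250.61²) = 267.09 m.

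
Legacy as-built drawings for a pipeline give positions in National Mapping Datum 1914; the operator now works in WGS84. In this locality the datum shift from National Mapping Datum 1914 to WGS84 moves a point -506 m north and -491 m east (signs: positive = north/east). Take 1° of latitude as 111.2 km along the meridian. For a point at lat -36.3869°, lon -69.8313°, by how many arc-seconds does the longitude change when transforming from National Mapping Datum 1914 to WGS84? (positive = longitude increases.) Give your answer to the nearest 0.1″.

At latitude -36.3869°, cos φ = 0.805029.
1° of longitude at this latitude = 111.2 × cos φ = 89.52 km, so Δλ = -491.0 / 89519.3 = -0.0054849° = -19.745″.

Δλ = -19.7″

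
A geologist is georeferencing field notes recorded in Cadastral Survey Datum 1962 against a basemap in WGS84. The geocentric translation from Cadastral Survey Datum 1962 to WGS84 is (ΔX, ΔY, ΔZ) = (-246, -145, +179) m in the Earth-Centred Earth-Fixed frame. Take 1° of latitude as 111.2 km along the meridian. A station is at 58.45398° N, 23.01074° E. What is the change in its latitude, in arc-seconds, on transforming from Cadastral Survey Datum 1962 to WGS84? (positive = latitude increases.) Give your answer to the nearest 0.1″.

Δφ = 10.8″

sin φ = 0.852220, cos φ = 0.523183, sin λ = 0.390904, cos λ = 0.920432.
North component: ΔN = −sin φ cos λ·ΔX − sin φ sin λ·ΔY + cos φ·ΔZ = −(0.852220)(0.920432)(-246) − (0.852220)(0.390904)(-145) + (0.523183)(179) = 334.92 m.
1° of latitude spans 111200 m, so Δφ = 334.92 / 111200 × 3600 = 10.843″.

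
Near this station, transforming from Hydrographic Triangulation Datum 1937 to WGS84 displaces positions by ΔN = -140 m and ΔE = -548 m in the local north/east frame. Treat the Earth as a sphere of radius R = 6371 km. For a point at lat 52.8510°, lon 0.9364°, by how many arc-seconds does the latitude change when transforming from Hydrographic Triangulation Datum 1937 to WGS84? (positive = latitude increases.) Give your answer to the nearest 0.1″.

On a sphere of radius R, 1 rad of latitude = R, so Δφ = ΔN / R = -140.0 / 6371000 = -2.1975e-05 rad = -4.533″.

Δφ = -4.5″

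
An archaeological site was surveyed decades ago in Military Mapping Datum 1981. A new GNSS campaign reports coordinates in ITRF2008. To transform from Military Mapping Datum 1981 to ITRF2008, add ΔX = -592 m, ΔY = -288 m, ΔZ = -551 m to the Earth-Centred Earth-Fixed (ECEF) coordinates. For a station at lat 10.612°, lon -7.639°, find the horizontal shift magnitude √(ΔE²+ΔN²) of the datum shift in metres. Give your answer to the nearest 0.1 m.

At φ = 10.612°, λ = -7.639°: sin φ = 0.184157, cos φ = 0.982897, sin λ = -0.132931, cos λ = 0.991125.
ΔE = −sin λ·ΔX + cos λ·ΔY = −(-0.132931)·(-592) + (0.991125)·(-288) = -364.14 m.
ΔN = −sin φ cos λ·ΔX − sin φ sin λ·ΔY + cos φ·ΔZ = −(0.184157)(0.991125)(-592) − (0.184157)(-0.132931)(-288) + (0.982897)(-551) = -440.57 m.
Horizontal magnitude = √(ΔE² + ΔN²) = √((-364.14)² + (-440.57)²) = 571.58 m.

571.6 m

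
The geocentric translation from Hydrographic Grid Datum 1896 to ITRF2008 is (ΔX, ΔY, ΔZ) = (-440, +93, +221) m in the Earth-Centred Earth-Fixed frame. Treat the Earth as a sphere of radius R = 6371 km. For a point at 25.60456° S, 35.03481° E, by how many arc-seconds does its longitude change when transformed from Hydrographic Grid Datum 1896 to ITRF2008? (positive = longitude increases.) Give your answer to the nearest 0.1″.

Δλ = 11.8″

sin φ = -0.432158, cos φ = 0.901798, sin λ = 0.574074, cos λ = 0.818803.
East component: ΔE = −sin λ·ΔX + cos λ·ΔY = −(0.574074)(-440) + (0.818803)(93) = 328.74 m.
1° of latitude spans πR/180 = 111195 m; at latitude φ, 1° of longitude spans that × cos φ = 100275.4 m, so Δλ = 328.74 / 100275.4 × 3600 = 11.802″.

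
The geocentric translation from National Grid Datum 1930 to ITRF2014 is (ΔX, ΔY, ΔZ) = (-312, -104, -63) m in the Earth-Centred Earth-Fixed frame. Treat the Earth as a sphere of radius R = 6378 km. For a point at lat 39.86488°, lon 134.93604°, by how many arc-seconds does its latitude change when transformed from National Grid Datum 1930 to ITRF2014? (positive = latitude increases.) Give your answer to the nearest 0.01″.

sin φ = 0.640979, cos φ = 0.767558, sin λ = 0.707896, cos λ = -0.706317.
North component: ΔN = −sin φ cos λ·ΔX − sin φ sin λ·ΔY + cos φ·ΔZ = −(0.640979)(-0.706317)(-312) − (0.640979)(0.707896)(-104) + (0.767558)(-63) = -142.42 m.
1° of latitude spans πR/180 = 111317 m, so Δφ = -142.42 / 111317 × 3600 = -4.606″.

Δφ = -4.61″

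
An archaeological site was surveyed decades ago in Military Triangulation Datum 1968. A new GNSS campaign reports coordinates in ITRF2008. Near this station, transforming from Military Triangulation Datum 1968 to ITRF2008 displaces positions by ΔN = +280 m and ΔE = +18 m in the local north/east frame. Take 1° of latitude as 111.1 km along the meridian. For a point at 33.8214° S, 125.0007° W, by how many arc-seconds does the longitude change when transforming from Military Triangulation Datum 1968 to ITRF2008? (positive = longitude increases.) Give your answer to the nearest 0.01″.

Δλ = 0.70″

At latitude -33.8214°, cos φ = 0.830777.
1° of longitude at this latitude = 111.1 × cos φ = 92.30 km, so Δλ = 18.0 / 92299.3 = 0.0001950° = 0.702″.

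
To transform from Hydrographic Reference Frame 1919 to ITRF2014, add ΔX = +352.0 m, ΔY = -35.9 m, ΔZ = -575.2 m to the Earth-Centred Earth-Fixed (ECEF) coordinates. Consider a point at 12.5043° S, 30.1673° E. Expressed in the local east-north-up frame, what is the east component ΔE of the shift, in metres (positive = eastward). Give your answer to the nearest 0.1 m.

ΔE = -207.9 m

The local east axis at (φ, λ) is (−sin λ, cos λ, 0), so ΔE = −sin(30.1673°)·352.0 + cos(30.1673°)·(-35.9) = -207.93 m.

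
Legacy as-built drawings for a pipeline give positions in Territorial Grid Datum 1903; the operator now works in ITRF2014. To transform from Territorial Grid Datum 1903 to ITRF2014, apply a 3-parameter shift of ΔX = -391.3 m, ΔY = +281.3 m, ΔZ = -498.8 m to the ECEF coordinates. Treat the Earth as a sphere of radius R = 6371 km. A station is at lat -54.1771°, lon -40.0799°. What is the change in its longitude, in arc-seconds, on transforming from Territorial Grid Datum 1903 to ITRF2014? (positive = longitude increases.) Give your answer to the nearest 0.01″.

sin φ = -0.810830, cos φ = 0.585282, sin λ = -0.643855, cos λ = 0.765147.
East component: ΔE = −sin λ·ΔX + cos λ·ΔY = −(-0.643855)(-391.3) + (0.765147)(281.3) = -36.70 m.
1° of latitude spans πR/180 = 111195 m; at latitude φ, 1° of longitude spans that × cos φ = 65080.4 m, so Δλ = -36.70 / 65080.4 × 3600 = -2.030″.

Δλ = -2.03″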